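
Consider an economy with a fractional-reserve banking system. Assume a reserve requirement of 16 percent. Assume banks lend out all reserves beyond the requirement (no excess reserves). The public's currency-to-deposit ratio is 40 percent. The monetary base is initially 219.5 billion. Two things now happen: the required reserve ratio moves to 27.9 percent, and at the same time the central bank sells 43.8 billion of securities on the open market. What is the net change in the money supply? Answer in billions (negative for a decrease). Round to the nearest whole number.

-186 billion

Before: m₁ = (1 + 0.4) / (0.16 + 0.4) = 2.5, MB₁ = 219.5, so M₁ = 2.5 × 219.5 = 548.75 billion.
After: m₂ = (1 + 0.4) / (0.279 + 0.4) ≈ 2.0619, MB₂ = 219.5 − 43.8 = 175.7, so M₂ = 2.0619 × 175.7 ≈ 362.2758 billion.
ΔM = M₂ − M₁ = 362.2758 − 548.75 = -186.4742 billion.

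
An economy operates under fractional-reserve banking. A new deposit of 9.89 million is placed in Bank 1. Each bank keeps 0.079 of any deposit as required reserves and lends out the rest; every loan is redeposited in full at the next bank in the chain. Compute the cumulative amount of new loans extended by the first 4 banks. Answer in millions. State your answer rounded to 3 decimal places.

32.340 million

Bank i lends (1 − rr)^i of the original deposit: Bank 1 lends 9.89·0.9210 ≈ 9.1087, Bank 2 lends 9.89·0.9210² ≈ 8.3891, and so on.
Summing a geometric series: total = 9.89·[0.9210·(1 − 0.9210^4) / (1 − 0.9210)] ≈ 32.3401 million.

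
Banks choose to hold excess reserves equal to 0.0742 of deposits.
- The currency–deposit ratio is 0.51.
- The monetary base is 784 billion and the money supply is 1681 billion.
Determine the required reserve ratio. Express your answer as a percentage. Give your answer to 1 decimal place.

12.0%

Using m = M/MB = 1681/784 ≈ 2.144133. Since m = (1 + c)/(c + rr + e), the denominator satisfies c + rr + e = (1 + c)/m = (1 + 0.51) / 2.144133 ≈ 0.704247.
With c = 0.51 and e = 0.0742, the required reserve ratio is 0.704247 − 0.51 − 0.0742 = 0.120047.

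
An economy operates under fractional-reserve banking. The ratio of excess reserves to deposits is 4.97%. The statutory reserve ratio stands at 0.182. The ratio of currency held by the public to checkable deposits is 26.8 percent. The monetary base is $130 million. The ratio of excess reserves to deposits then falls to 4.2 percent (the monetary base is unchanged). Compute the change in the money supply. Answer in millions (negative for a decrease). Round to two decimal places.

$5.16 million

Initially m₁ = (1 + 0.268) / (0.182 + 0.0497 + 0.268) ≈ 2.537523, so M₁ = 2.537523 × 130 ≈ 329.878 million.
After the change m₂ = (1 + 0.268) / (0.182 + 0.042 + 0.268) ≈ 2.577236, so M₂ = 2.577236 × 130 ≈ 335.0407 million.
ΔM = M₂ − M₁ = 335.0407 − 329.878 = 5.1627 million.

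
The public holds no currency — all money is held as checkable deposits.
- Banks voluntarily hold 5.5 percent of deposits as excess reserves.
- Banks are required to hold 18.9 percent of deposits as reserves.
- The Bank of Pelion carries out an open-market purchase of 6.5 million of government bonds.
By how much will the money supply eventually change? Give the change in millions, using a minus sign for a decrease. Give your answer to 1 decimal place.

The money multiplier is m = 1 / (rr + e) = 1 / (0.189 + 0.055) ≈ 4.0984.
The purchase adds 6.5 million of base, so ΔM = m × ΔMB = 4.0984 × (+6.5) = 26.6396 million.

26.6 million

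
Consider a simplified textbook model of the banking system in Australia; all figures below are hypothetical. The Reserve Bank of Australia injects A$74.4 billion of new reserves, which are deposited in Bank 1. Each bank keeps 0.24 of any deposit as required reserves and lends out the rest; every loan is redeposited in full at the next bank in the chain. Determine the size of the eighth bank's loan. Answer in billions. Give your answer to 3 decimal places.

Each bank lends a fraction (1 − rr) = 0.7600 of the deposit it receives, so Bank 8 receives 74.4·0.7600^7 and lends 74.4·0.7600^8 ≈ 8.2810 billion.

A$8.281 billion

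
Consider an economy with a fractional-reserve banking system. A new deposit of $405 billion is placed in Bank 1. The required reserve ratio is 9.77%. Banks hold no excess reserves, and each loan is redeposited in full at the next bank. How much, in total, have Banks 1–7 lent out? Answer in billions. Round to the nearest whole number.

Bank i lends (1 − rr)^i of the original deposit: Bank 1 lends 405·0.9023 = 365.4315, Bank 2 lends 405·0.9023² ≈ 329.7288, and so on.
Summing a geometric series: total = 405·[0.9023·(1 − 0.9023^7) / (1 − 0.9023)] ≈ 1919.0990 billion.

$1919 billion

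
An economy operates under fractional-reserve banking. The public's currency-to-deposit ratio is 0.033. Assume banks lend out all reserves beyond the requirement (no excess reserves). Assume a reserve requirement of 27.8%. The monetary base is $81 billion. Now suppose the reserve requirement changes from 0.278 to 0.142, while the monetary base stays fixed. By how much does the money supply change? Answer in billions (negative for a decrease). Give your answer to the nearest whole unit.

$209 billion

Initially m₁ = (1 + 0.033) / (0.278 + 0.033) ≈ 3.3215, so M₁ = 3.3215 × 81 = 269.0415 billion.
After the change m₂ = (1 + 0.033) / (0.142 + 0.033) ≈ 5.9029, so M₂ = 5.9029 × 81 = 478.1349 billion.
ΔM = M₂ − M₁ = 478.1349 − 269.0415 = 209.0934 billion.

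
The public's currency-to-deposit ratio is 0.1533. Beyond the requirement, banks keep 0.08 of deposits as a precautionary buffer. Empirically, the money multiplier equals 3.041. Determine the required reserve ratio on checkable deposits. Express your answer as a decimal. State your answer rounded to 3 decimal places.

0.146

Using m = 3.041. Since m = (1 + c)/(c + rr + e), the denominator satisfies c + rr + e = (1 + c)/m = (1 + 0.1533) / 3.041 ≈ 0.379250.
With c = 0.1533 and e = 0.08, the required reserve ratio on checkable deposits is 0.379250 − 0.1533 − 0.08 = 0.14595.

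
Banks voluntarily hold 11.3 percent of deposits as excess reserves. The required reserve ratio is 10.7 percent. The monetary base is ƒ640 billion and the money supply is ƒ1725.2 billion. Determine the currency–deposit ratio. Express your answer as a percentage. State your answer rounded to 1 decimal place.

Using m = M/MB = 1725.2/640 = 2.695625. From m = (1 + c)/(c + rr + e), rearranging gives 1 + c = m·(c + rr + e), so c·(1 − m) = m·(rr + e) − 1.
Hence c = [m·(rr + e) − 1]/(1 − m) = [2.695625 × (0.107 + 0.113) − 1] / (1 − 2.695625) ≈ 0.240007.

24.0%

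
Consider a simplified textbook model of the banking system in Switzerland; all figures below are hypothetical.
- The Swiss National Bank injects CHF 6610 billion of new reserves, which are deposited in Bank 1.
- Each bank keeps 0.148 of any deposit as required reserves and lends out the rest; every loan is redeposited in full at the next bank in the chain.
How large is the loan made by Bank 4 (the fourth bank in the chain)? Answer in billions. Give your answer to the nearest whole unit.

CHF 3483 billion

Each bank lends a fraction (1 − rr) = 0.8520 of the deposit it receives, so Bank 4 receives 6610·0.8520^3 and lends 6610·0.8520^4 ≈ 3483.0510 billion.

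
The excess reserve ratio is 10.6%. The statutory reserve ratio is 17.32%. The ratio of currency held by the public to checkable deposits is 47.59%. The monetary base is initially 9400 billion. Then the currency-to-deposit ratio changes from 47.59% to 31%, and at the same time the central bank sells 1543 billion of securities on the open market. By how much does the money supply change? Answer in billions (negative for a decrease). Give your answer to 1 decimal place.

Before: m₁ = (1 + 0.4759) / (0.1732 + 0.106 + 0.4759) ≈ 1.954576, MB₁ = 9400, so M₁ = 1.954576 × 9400 = 18373.0144 billion.
After: m₂ = (1 + 0.31) / (0.1732 + 0.106 + 0.31) ≈ 2.223354, MB₂ = 9400 − 1543 = 7857, so M₂ = 2.223354 × 7857 ≈ 17468.8924 billion.
ΔM = M₂ − M₁ = 17468.8924 − 18373.0144 = -904.122 billion.

-904.1 billion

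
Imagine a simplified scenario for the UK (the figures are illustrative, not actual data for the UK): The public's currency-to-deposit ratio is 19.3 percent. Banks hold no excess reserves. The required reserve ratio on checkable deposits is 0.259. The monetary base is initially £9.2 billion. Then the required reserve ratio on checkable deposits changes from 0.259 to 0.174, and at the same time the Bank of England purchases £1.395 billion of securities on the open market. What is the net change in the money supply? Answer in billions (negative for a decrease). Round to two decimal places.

Before: m₁ = (1 + 0.193) / (0.259 + 0.193) ≈ 2.63938, MB₁ = 9.2, so M₁ = 2.63938 × 9.2 ≈ 24.2823 billion.
After: m₂ = (1 + 0.193) / (0.174 + 0.193) ≈ 3.25068, MB₂ = 9.2 + 1.395 = 10.595, so M₂ = 3.25068 × 10.595 ≈ 34.441 billion.
ΔM = M₂ − M₁ = 34.441 − 24.2823 = 10.1587 billion.

£10.16 billion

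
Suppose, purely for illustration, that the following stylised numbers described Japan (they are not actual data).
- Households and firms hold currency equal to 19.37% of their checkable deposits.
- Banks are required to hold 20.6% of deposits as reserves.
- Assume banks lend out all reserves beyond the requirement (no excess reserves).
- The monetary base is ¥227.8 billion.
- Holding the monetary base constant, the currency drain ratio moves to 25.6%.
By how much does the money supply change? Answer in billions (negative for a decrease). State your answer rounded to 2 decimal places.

-61.02 billion

Initially m₁ = (1 + 0.1937) / (0.206 + 0.1937) ≈ 2.986490, so M₁ = 2.986490 × 227.8 ≈ 680.3224 billion.
After the change m₂ = (1 + 0.256) / (0.206 + 0.256) ≈ 2.718615, so M₂ = 2.718615 × 227.8 ≈ 619.3005 billion.
ΔM = M₂ − M₁ = 619.3005 − 680.3224 = -61.0219 billion.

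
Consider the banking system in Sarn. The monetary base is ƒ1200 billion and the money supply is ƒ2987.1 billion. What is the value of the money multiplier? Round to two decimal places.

The money multiplier is m = M / MB = 2987.1 / 1200 = 2.48925.

2.49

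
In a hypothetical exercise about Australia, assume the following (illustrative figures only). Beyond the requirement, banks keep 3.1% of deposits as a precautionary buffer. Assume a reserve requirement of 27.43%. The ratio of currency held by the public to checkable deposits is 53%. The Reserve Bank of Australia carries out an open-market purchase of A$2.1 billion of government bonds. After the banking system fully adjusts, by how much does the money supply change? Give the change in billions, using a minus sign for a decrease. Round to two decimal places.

A$3.85 billion

The money multiplier is m = (1 + c) / (rr + e + c) = (1 + 0.53) / (0.2743 + 0.031 + 0.53) ≈ 1.8317.
The purchase adds 2.1 billion of base, so ΔM = m × ΔMB = 1.8317 × (+2.1) ≈ 3.8466 billion.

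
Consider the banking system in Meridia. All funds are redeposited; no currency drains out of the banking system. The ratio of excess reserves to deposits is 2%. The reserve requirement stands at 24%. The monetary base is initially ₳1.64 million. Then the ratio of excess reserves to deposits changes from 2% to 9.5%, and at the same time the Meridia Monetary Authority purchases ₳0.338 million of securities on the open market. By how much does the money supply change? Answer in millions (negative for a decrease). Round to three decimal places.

-0.403 million

Before: m₁ = 1 / (0.24 + 0.02) ≈ 3.84615, MB₁ = 1.64, so M₁ = 3.84615 × 1.64 ≈ 6.3077 million.
After: m₂ = 1 / (0.24 + 0.095) ≈ 2.98507, MB₂ = 1.64 + 0.338 = 1.978, so M₂ = 2.98507 × 1.978 ≈ 5.9045 million.
ΔM = M₂ − M₁ = 5.9045 − 6.3077 = -0.4032 million.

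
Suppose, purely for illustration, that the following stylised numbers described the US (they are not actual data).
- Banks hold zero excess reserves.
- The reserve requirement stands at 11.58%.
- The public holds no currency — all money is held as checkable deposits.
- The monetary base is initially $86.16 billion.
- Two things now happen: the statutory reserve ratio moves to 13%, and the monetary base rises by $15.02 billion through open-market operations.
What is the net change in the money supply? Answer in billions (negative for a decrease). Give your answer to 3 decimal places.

Before: m₁ = 1 / (0.1158) ≈ 8.6355786, MB₁ = 86.16, so M₁ = 8.6355786 × 86.16 ≈ 744.0415 billion.
After: m₂ = 1 / (0.13) ≈ 7.6923077, MB₂ = 86.16 + 15.02 = 101.18, so M₂ = 7.6923077 × 101.18 ≈ 778.3077 billion.
ΔM = M₂ − M₁ = 778.3077 − 744.0415 = 34.2662 billion.

$34.266 billion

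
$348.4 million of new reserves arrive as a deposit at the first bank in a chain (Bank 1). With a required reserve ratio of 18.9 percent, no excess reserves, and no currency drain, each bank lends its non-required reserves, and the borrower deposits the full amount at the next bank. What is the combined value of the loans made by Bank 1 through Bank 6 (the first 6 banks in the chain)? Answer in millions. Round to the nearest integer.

$1070 million

Bank i lends (1 − rr)^i of the original deposit: Bank 1 lends 348.4·0.8110 = 282.5524, Bank 2 lends 348.4·0.8110² ≈ 229.1500, and so on.
Summing a geometric series: total = 348.4·[0.8110·(1 − 0.8110^6) / (1 − 0.8110)] ≈ 1069.6207 million.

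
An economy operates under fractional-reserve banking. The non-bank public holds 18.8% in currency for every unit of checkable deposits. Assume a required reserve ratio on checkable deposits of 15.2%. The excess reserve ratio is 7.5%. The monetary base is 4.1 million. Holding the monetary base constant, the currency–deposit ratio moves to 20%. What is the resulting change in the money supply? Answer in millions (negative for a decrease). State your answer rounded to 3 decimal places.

Initially m₁ = (1 + 0.188) / (0.152 + 0.075 + 0.188) ≈ 2.86265, so M₁ = 2.86265 × 4.1 ≈ 11.7369 million.
After the change m₂ = (1 + 0.2) / (0.152 + 0.075 + 0.2) ≈ 2.81030, so M₂ = 2.81030 × 4.1 ≈ 11.5222 million.
ΔM = M₂ − M₁ = 11.5222 − 11.7369 = -0.2147 million.

-0.215 million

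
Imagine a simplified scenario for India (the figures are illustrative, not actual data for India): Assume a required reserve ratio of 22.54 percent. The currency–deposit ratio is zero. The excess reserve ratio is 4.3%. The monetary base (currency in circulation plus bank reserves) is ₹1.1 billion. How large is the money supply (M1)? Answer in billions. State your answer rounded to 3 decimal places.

₹4.098 billion

The money multiplier is m = 1 / (rr + e) = 1 / (0.2254 + 0.043) ≈ 3.72578.
So M = m × MB = 3.72578 × 1.1 ≈ 4.0984 billion.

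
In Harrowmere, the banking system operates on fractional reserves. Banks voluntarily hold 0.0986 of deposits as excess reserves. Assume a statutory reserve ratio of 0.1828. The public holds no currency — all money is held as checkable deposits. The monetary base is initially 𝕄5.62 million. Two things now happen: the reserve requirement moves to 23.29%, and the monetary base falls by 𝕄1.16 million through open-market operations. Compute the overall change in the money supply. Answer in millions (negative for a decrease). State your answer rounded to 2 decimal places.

-6.52 million

Before: m₁ = 1 / (0.1828 + 0.0986) ≈ 3.5537, MB₁ = 5.62, so M₁ = 3.5537 × 5.62 ≈ 19.9718 million.
After: m₂ = 1 / (0.2329 + 0.0986) ≈ 3.0166, MB₂ = 5.62 − 1.16 = 4.46, so M₂ = 3.0166 × 4.46 ≈ 13.454 million.
ΔM = M₂ − M₁ = 13.454 − 19.9718 = -6.5178 million.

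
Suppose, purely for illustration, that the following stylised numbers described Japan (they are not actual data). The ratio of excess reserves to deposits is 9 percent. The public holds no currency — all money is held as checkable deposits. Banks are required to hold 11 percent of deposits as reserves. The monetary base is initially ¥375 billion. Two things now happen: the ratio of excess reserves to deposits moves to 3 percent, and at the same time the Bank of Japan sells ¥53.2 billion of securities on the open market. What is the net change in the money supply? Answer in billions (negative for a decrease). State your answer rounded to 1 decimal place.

Before: m₁ = 1 / (0.11 + 0.09) = 5, MB₁ = 375, so M₁ = 5 × 375 = 1875 billion.
After: m₂ = 1 / (0.11 + 0.03) ≈ 7.14286, MB₂ = 375 − 53.2 = 321.8, so M₂ = 7.14286 × 321.8 ≈ 2298.5723 billion.
ΔM = M₂ − M₁ = 2298.5723 − 1875 = 423.5723 billion.

¥423.6 billion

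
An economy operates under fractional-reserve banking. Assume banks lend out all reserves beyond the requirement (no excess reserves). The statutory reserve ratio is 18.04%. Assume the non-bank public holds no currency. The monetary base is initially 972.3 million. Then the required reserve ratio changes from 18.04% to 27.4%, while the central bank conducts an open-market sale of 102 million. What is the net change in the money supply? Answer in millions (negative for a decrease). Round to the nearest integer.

Before: m₁ = 1 / (0.1804) ≈ 5.5432, MB₁ = 972.3, so M₁ = 5.5432 × 972.3 ≈ 5389.6534 million.
After: m₂ = 1 / (0.274) ≈ 3.6496, MB₂ = 972.3 − 102 = 870.3, so M₂ = 3.6496 × 870.3 ≈ 3176.2469 million.
ΔM = M₂ − M₁ = 3176.2469 − 5389.6534 = -2213.4065 million.

-2213 million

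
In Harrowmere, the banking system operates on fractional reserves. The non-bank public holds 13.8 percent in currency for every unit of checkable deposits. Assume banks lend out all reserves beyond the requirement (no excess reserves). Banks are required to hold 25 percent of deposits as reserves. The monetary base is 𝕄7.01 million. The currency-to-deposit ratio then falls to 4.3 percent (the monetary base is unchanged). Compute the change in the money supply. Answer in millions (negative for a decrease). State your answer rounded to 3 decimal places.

𝕄4.393 million

Initially m₁ = (1 + 0.138) / (0.25 + 0.138) ≈ 2.93299, so M₁ = 2.93299 × 7.01 ≈ 20.5603 million.
After the change m₂ = (1 + 0.043) / (0.25 + 0.043) ≈ 3.55973, so M₂ = 3.55973 × 7.01 ≈ 24.9537 million.
ΔM = M₂ − M₁ = 24.9537 − 20.5603 = 4.3934 million.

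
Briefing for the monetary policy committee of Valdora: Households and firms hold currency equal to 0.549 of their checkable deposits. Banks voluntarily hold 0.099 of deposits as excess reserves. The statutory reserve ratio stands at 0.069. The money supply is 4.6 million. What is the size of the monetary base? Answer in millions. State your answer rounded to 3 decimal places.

The money multiplier is m = (1 + c) / (rr + e + c) = (1 + 0.549) / (0.069 + 0.099 + 0.549) ≈ 2.16039.
MB = M / m = 4.6 / 2.16039 ≈ 2.1292 million.

2.129 million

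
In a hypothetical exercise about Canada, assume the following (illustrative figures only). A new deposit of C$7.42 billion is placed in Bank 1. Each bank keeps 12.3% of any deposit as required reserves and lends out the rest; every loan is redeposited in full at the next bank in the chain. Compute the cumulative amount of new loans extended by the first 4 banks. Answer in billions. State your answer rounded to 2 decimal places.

C$21.61 billion

Bank i lends (1 − rr)^i of the original deposit: Bank 1 lends 7.42·0.8770 ≈ 6.5073, Bank 2 lends 7.42·0.8770² ≈ 5.7069, and so on.
Summing a geometric series: total = 7.42·[0.8770·(1 − 0.8770^4) / (1 − 0.8770)] ≈ 21.6086 billion.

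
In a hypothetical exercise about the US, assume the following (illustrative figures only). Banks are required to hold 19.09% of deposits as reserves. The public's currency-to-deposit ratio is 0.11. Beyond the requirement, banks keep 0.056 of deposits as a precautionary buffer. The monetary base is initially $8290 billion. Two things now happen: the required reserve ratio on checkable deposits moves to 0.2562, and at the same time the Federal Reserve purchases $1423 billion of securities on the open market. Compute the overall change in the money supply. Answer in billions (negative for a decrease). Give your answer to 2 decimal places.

-246.54 billion

Before: m₁ = (1 + 0.11) / (0.1909 + 0.056 + 0.11) ≈ 3.1101149, MB₁ = 8290, so M₁ = 3.1101149 × 8290 ≈ 25782.8525 billion.
After: m₂ = (1 + 0.11) / (0.2562 + 0.056 + 0.11) ≈ 2.6290857, MB₂ = 8290 + 1423 = 9713, so M₂ = 2.6290857 × 9713 ≈ 25536.3094 billion.
ΔM = M₂ − M₁ = 25536.3094 − 25782.8525 = -246.5431 billion.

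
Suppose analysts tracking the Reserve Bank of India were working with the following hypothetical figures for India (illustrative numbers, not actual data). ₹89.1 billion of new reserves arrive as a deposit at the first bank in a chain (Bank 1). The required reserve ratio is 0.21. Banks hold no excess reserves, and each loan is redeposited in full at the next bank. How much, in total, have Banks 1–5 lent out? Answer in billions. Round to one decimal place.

Bank i lends (1 − rr)^i of the original deposit: Bank 1 lends 89.1·0.7900 = 70.3890, Bank 2 lends 89.1·0.7900² ≈ 55.6073, and so on.
Summing a geometric series: total = 89.1·[0.7900·(1 − 0.7900^5) / (1 − 0.7900)] ≈ 232.0472 billion.

₹232.0 billion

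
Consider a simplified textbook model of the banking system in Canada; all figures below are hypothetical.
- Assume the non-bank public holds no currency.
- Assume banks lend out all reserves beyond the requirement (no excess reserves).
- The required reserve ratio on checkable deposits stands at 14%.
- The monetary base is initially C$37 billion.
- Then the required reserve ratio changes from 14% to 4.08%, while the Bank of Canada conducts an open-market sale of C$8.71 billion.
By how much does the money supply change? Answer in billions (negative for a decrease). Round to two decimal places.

Before: m₁ = 1 / (0.14) ≈ 7.14286, MB₁ = 37, so M₁ = 7.14286 × 37 ≈ 264.2858 billion.
After: m₂ = 1 / (0.0408) ≈ 24.50980, MB₂ = 37 − 8.71 = 28.29, so M₂ = 24.50980 × 28.29 ≈ 693.3822 billion.
ΔM = M₂ − M₁ = 693.3822 − 264.2858 = 429.0964 billion.

C$429.10 billion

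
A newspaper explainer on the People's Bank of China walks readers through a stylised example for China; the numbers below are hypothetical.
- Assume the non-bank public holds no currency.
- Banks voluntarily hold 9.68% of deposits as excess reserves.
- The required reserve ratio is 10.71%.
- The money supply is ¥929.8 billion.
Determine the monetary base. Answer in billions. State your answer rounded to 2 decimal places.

The money multiplier is m = 1 / (rr + e) = 1 / (0.1071 + 0.0968) ≈ 4.904365.
MB = M / m = 929.8 / 4.904365 ≈ 189.5862 billion.

¥189.59 billion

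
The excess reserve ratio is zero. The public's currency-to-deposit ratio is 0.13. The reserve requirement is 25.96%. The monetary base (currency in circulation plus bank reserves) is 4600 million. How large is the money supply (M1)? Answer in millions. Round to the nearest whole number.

13342 million

The money multiplier is m = (1 + c) / (rr + c) = (1 + 0.13) / (0.2596 + 0.13) ≈ 2.90041.
So M = m × MB = 2.90041 × 4600 = 13341.886 million.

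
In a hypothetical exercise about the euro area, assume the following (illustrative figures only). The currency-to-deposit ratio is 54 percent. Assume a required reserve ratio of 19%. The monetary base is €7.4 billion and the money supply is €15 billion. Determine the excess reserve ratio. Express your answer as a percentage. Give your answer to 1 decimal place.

3.0%

Using m = M/MB = 15/7.4 ≈ 2.027027. Since m = (1 + c)/(c + rr + e), the denominator satisfies c + rr + e = (1 + c)/m = (1 + 0.54) / 2.027027 ≈ 0.759733.
With c = 0.54 and rr = 0.19, the excess reserve ratio is 0.759733 − 0.54 − 0.19 = 0.029733.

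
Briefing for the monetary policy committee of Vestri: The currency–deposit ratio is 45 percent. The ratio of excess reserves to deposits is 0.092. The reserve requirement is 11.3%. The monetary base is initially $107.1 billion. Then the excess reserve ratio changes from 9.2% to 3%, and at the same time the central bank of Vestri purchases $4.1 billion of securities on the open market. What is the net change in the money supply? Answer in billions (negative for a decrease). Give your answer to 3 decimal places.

Before: m₁ = (1 + 0.45) / (0.113 + 0.092 + 0.45) ≈ 2.2137405, MB₁ = 107.1, so M₁ = 2.2137405 × 107.1 ≈ 237.0916 billion.
After: m₂ = (1 + 0.45) / (0.113 + 0.03 + 0.45) ≈ 2.4451939, MB₂ = 107.1 + 4.1 = 111.2, so M₂ = 2.4451939 × 111.2 ≈ 271.9056 billion.
ΔM = M₂ − M₁ = 271.9056 − 237.0916 = 34.814 billion.

$34.814 billion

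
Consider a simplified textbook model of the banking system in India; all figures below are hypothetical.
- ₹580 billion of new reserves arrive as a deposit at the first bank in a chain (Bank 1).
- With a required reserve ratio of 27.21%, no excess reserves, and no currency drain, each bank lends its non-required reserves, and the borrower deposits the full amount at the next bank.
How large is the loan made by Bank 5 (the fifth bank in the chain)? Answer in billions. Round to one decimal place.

Each bank lends a fraction (1 − rr) = 0.7279 of the deposit it receives, so Bank 5 receives 580·0.7279^4 and lends 580·0.7279^5 ≈ 118.5186 billion.

₹118.5 billion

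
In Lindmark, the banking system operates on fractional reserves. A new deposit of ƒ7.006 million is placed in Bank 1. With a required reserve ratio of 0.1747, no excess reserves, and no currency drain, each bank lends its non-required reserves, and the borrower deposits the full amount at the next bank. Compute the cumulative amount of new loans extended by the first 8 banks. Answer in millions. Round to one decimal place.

ƒ26.0 million

Bank i lends (1 − rr)^i of the original deposit: Bank 1 lends 7.006·0.8253 ≈ 5.7821, Bank 2 lends 7.006·0.8253² ≈ 4.7719, and so on.
Summing a geometric series: total = 7.006·[0.8253·(1 − 0.8253^8) / (1 − 0.8253)] ≈ 25.9737 million.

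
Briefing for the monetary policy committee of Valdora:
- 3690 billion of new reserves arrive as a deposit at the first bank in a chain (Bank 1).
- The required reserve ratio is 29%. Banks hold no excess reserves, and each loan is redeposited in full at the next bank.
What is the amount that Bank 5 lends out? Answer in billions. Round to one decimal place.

665.8 billion

Each bank lends a fraction (1 − rr) = 0.7100 of the deposit it receives, so Bank 5 receives 3690·0.7100^4 and lends 3690·0.7100^5 ≈ 665.7606 billion.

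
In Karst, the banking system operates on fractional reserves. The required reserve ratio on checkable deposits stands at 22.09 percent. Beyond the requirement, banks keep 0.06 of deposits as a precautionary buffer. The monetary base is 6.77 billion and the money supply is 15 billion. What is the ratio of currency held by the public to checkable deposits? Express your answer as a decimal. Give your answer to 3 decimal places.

Using m = M/MB = 15/6.77 ≈ 2.215657. From m = (1 + c)/(c + rr + e), rearranging gives 1 + c = m·(c + rr + e), so c·(1 − m) = m·(rr + e) − 1.
Hence c = [m·(rr + e) − 1]/(1 − m) = [2.215657 × (0.2209 + 0.06) − 1] / (1 − 2.215657) ≈ 0.310632.

0.311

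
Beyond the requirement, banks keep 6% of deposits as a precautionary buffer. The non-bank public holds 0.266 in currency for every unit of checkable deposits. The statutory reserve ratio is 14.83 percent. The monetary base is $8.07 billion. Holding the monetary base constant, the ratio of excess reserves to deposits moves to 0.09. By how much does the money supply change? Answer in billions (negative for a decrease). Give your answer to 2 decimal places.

-1.28 billion

Initially m₁ = (1 + 0.266) / (0.1483 + 0.06 + 0.266) ≈ 2.6692, so M₁ = 2.6692 × 8.07 ≈ 21.5404 billion.
After the change m₂ = (1 + 0.266) / (0.1483 + 0.09 + 0.266) ≈ 2.5104, so M₂ = 2.5104 × 8.07 ≈ 20.2589 billion.
ΔM = M₂ − M₁ = 20.2589 − 21.5404 = -1.2815 billion.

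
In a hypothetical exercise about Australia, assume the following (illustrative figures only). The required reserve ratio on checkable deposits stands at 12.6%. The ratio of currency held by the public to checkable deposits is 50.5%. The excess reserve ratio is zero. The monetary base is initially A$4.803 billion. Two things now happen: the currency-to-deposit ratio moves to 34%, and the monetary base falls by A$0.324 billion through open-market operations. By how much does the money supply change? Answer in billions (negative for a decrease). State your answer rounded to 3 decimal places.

A$1.424 billion

Before: m₁ = (1 + 0.505) / (0.126 + 0.505) ≈ 2.38510, MB₁ = 4.803, so M₁ = 2.38510 × 4.803 ≈ 11.4556 billion.
After: m₂ = (1 + 0.34) / (0.126 + 0.34) ≈ 2.87554, MB₂ = 4.803 − 0.324 = 4.479, so M₂ = 2.87554 × 4.479 ≈ 12.8795 billion.
ΔM = M₂ − M₁ = 12.8795 − 11.4556 = 1.4239 billion.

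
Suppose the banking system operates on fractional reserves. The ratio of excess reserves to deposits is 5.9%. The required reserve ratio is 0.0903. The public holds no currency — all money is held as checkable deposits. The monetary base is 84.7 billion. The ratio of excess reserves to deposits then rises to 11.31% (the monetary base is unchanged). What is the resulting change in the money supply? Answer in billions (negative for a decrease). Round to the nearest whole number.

Initially m₁ = 1 / (0.0903 + 0.059) ≈ 6.6979, so M₁ = 6.6979 × 84.7 ≈ 567.3121 billion.
After the change m₂ = 1 / (0.0903 + 0.1131) ≈ 4.9164, so M₂ = 4.9164 × 84.7 ≈ 416.4191 billion.
ΔM = M₂ − M₁ = 416.4191 − 567.3121 = -150.893 billion.

-151 billion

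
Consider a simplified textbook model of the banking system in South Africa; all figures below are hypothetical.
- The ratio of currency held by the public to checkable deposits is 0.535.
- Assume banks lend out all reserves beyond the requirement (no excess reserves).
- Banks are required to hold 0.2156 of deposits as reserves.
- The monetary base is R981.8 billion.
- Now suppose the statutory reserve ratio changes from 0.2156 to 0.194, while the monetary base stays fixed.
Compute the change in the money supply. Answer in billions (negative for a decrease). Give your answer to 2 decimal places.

R59.49 billion

Initially m₁ = (1 + 0.535) / (0.2156 + 0.535) ≈ 2.045031, so M₁ = 2.045031 × 981.8 ≈ 2007.8114 billion.
After the change m₂ = (1 + 0.535) / (0.194 + 0.535) ≈ 2.105624, so M₂ = 2.105624 × 981.8 ≈ 2067.3016 billion.
ΔM = M₂ − M₁ = 2067.3016 − 2007.8114 = 59.4902 billion.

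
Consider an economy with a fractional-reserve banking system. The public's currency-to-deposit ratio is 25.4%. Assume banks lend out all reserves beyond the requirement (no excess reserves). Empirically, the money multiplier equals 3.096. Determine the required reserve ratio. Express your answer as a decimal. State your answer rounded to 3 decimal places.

Using m = 3.096. Since m = (1 + c)/(c + rr + e), the denominator satisfies c + rr + e = (1 + c)/m = (1 + 0.254) / 3.096 ≈ 0.405039.
With c = 0.254 and e = 0, the required reserve ratio is 0.405039 − 0.254 − 0 = 0.151039.

0.151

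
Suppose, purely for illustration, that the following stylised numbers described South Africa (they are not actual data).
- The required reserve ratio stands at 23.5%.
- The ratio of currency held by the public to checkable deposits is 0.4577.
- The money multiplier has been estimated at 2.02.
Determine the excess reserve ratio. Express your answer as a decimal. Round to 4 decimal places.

Using m = 2.02. Since m = (1 + c)/(c + rr + e), the denominator satisfies c + rr + e = (1 + c)/m = (1 + 0.4577) / 2.02 ≈ 0.721634.
With c = 0.4577 and rr = 0.235, the excess reserve ratio is 0.721634 − 0.4577 − 0.235 = 0.028934.

0.0289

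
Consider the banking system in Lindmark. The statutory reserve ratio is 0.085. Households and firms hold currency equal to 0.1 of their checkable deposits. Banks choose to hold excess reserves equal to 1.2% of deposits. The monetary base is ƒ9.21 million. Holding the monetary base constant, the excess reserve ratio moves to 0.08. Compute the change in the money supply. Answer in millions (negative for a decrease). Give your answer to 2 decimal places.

-13.20 million

Initially m₁ = (1 + 0.1) / (0.085 + 0.012 + 0.1) ≈ 5.5838, so M₁ = 5.5838 × 9.21 ≈ 51.4268 million.
After the change m₂ = (1 + 0.1) / (0.085 + 0.08 + 0.1) ≈ 4.1509, so M₂ = 4.1509 × 9.21 ≈ 38.2298 million.
ΔM = M₂ − M₁ = 38.2298 − 51.4268 = -13.197 million.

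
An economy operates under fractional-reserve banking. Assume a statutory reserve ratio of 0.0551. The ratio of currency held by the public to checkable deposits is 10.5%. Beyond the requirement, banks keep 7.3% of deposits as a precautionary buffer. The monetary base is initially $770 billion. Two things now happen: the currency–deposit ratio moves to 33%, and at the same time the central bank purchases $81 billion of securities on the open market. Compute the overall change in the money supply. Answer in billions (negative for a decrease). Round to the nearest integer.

-1179 billion

Before: m₁ = (1 + 0.105) / (0.0551 + 0.073 + 0.105) ≈ 4.7405, MB₁ = 770, so M₁ = 4.7405 × 770 = 3650.185 billion.
After: m₂ = (1 + 0.33) / (0.0551 + 0.073 + 0.33) ≈ 2.9033, MB₂ = 770 + 81 = 851, so M₂ = 2.9033 × 851 = 2470.7083 billion.
ΔM = M₂ − M₁ = 2470.7083 − 3650.185 = -1179.4767 billion.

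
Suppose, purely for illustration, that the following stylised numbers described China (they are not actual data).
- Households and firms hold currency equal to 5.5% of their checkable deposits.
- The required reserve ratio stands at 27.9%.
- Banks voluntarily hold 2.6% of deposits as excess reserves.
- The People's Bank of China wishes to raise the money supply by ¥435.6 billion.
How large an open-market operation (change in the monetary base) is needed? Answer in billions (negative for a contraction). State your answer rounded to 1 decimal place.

¥148.6 billion

The money multiplier is m = (1 + c) / (rr + e + c) = (1 + 0.055) / (0.279 + 0.026 + 0.055) ≈ 2.93056.
ΔMB = ΔM / m = (+435.6) / 2.93056 ≈ 148.6405 billion.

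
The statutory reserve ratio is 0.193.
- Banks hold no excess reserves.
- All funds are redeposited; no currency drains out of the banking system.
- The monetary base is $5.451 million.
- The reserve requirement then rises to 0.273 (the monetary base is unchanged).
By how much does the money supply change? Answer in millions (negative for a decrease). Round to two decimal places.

Initially m₁ = 1 / (0.193) ≈ 5.1813, so M₁ = 5.1813 × 5.451 ≈ 28.2433 million.
After the change m₂ = 1 / (0.273) ≈ 3.6630, so M₂ = 3.6630 × 5.451 ≈ 19.967 million.
ΔM = M₂ − M₁ = 19.967 − 28.2433 = -8.2763 million.

-8.28 million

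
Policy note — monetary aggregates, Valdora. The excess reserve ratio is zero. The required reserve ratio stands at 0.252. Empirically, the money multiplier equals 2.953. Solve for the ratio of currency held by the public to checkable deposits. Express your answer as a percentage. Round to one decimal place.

13.1%

Using m = 2.953. From m = (1 + c)/(c + rr + e), rearranging gives 1 + c = m·(c + rr + e), so c·(1 − m) = m·(rr + e) − 1.
Hence c = [m·(rr + e) − 1]/(1 − m) = [2.953 × (0.252 + 0) − 1] / (1 − 2.953) ≈ 0.131001.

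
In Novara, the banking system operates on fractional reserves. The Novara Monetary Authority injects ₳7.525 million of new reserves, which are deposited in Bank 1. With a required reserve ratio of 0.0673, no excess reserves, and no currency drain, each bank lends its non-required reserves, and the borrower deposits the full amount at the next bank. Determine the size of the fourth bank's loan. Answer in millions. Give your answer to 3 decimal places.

₳5.695 million

Each bank lends a fraction (1 − rr) = 0.9327 of the deposit it receives, so Bank 4 receives 7.525·0.9327^3 and lends 7.525·0.9327^4 ≈ 5.6947 million.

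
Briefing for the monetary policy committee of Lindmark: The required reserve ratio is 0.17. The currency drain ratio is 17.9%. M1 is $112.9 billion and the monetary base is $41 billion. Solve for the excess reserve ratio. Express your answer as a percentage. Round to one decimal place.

7.9%

Using m = M/MB = 112.9/41 ≈ 2.753659. Since m = (1 + c)/(c + rr + e), the denominator satisfies c + rr + e = (1 + c)/m = (1 + 0.179) / 2.753659 ≈ 0.428158.
With c = 0.179 and rr = 0.17, the excess reserve ratio is 0.428158 − 0.179 − 0.17 = 0.079158.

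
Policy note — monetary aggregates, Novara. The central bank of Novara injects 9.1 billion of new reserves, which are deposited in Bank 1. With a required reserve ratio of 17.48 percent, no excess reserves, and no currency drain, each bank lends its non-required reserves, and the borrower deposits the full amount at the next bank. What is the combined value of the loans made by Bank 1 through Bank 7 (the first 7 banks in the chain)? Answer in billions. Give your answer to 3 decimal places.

Bank i lends (1 − rr)^i of the original deposit: Bank 1 lends 9.1·0.8252 ≈ 7.5093, Bank 2 lends 9.1·0.8252² ≈ 6.1967, and so on.
Summing a geometric series: total = 9.1·[0.8252·(1 − 0.8252^7) / (1 − 0.8252)] ≈ 31.7658 billion.

31.766 billion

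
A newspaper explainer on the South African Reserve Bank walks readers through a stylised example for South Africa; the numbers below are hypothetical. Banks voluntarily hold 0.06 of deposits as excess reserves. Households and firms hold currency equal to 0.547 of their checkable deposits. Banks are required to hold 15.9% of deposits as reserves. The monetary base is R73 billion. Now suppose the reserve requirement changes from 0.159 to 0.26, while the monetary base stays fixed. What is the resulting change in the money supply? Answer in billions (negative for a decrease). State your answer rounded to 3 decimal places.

-17.175 billion

Initially m₁ = (1 + 0.547) / (0.159 + 0.06 + 0.547) ≈ 2.019582, so M₁ = 2.019582 × 73 ≈ 147.4295 billion.
After the change m₂ = (1 + 0.547) / (0.26 + 0.06 + 0.547) ≈ 1.784314, so M₂ = 1.784314 × 73 ≈ 130.2549 billion.
ΔM = M₂ − M₁ = 130.2549 − 147.4295 = -17.1746 billion.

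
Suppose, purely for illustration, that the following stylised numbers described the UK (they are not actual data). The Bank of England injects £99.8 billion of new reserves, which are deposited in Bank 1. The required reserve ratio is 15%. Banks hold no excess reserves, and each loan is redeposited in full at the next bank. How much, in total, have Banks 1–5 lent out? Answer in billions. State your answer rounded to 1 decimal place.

£314.6 billion

Bank i lends (1 − rr)^i of the original deposit: Bank 1 lends 99.8·0.8500 = 84.8300, Bank 2 lends 99.8·0.8500² = 72.1055, and so on.
Summing a geometric series: total = 99.8·[0.8500·(1 − 0.8500^5) / (1 − 0.8500)] ≈ 314.6032 billion.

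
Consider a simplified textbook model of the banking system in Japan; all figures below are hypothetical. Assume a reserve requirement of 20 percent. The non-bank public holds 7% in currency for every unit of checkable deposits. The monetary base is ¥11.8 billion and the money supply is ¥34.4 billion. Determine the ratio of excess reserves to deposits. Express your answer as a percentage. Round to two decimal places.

Using m = M/MB = 34.4/11.8 ≈ 2.915254. Since m = (1 + c)/(c + rr + e), the denominator satisfies c + rr + e = (1 + c)/m = (1 + 0.07) / 2.915254 ≈ 0.367035.
With c = 0.07 and rr = 0.2, the ratio of excess reserves to deposits is 0.367035 − 0.07 − 0.2 = 0.097035.

9.70%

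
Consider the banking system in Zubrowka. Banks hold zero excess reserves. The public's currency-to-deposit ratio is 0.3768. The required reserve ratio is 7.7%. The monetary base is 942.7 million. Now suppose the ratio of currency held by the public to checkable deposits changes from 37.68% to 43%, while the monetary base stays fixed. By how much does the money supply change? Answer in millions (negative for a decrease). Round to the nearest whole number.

Initially m₁ = (1 + 0.3768) / (0.077 + 0.3768) ≈ 3.0339, so M₁ = 3.0339 × 942.7 ≈ 2860.0575 million.
After the change m₂ = (1 + 0.43) / (0.077 + 0.43) ≈ 2.8205, so M₂ = 2.8205 × 942.7 ≈ 2658.8854 million.
ΔM = M₂ − M₁ = 2658.8854 − 2860.0575 = -201.1721 million.

-201 million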